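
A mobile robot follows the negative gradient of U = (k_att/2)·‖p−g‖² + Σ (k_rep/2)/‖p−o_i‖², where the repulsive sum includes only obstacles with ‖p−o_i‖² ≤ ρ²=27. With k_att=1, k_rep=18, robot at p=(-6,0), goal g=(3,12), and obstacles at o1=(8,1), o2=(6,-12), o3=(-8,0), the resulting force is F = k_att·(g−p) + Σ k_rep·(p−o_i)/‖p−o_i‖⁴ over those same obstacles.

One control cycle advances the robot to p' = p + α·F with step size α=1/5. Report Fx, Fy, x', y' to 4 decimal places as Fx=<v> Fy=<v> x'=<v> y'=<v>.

F_att = 1·(g−p) = 1·(9,12) = (9.0000,12.0000)
o1: d²=197 > ρ²=27 → inactive
o2: d²=288 > ρ²=27 → inactive
o3: d²=4 ≤ ρ²=27; F_rep = 18·(2,0)/4² = (2.2500,0.0000)
F = F_att + ΣF_rep = (11.2500,12.0000)
p' = p + 1/5·F = (-3.7500,2.4000)

Fx=11.2500 Fy=12.0000 x'=-3.7500 y'=2.4000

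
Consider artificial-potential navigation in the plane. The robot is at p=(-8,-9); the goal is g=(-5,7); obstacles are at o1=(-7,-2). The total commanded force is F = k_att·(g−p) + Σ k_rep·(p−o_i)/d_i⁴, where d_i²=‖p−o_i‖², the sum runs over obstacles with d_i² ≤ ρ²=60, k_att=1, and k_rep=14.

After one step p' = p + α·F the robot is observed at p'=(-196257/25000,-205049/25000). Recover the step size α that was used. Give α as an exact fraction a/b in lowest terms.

F_att = 1·(g−p) = 1·(3,16) = (3.0000,16.0000)
o1: d²=50 ≤ ρ²=60; F_rep = 14·(-1,-7)/50² = (-0.0056,-0.0392)
F = F_att + ΣF_rep = (2.9944,15.9608)
Δp = p'−p = (0.1497,0.7980); α = Δx/Fx = (3743/25000) / (3743/1250) = 1/20
check: Δy/Fy = (19951/25000) / (19951/1250) = 1/20 ✓

α = 1/20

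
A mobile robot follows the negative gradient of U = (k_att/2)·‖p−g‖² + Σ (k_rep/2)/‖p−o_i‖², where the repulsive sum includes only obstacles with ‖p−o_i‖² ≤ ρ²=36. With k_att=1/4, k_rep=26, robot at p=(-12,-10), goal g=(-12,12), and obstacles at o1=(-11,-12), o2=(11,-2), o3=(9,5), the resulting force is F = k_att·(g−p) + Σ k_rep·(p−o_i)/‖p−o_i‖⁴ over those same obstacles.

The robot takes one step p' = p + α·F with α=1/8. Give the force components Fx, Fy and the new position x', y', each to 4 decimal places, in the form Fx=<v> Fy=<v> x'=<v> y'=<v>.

F_att = 1/4·(g−p) = 1/4·(0,22) = (0.0000,5.5000)
o1: d²=5 ≤ ρ²=36; F_rep = 26·(-1,2)/5² = (-1.0400,2.0800)
o2: d²=593 > ρ²=36 → inactive
o3: d²=666 > ρ²=36 → inactive
F = F_att + ΣF_rep = (-1.0400,7.5800)
p' = p + 1/8·F = (-12.1300,-9.0525)

Fx=-1.0400 Fy=7.5800 x'=-12.1300 y'=-9.0525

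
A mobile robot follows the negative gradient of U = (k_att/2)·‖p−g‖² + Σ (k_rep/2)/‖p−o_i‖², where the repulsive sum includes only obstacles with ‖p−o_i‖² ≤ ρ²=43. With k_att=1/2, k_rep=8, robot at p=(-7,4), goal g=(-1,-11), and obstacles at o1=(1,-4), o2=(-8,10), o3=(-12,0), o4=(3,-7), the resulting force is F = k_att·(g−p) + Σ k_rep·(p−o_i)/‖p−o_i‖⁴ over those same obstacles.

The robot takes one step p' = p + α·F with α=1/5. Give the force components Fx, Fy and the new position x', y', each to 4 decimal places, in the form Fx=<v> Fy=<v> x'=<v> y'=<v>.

F_att = 1/2·(g−p) = 1/2·(6,-15) = (3.0000,-7.5000)
o1: d²=128 > ρ²=43 → inactive
o2: d²=37 ≤ ρ²=43; F_rep = 8·(1,-6)/37² = (0.0058,-0.0351)
o3: d²=41 ≤ ρ²=43; F_rep = 8·(5,4)/41² = (0.0238,0.0190)
o4: d²=221 > ρ²=43 → inactive
F = F_att + ΣF_rep = (3.0296,-7.5160)
p' = p + 1/5·F = (-6.3941,2.4968)

Fx=3.0296 Fy=-7.5160 x'=-6.3941 y'=2.4968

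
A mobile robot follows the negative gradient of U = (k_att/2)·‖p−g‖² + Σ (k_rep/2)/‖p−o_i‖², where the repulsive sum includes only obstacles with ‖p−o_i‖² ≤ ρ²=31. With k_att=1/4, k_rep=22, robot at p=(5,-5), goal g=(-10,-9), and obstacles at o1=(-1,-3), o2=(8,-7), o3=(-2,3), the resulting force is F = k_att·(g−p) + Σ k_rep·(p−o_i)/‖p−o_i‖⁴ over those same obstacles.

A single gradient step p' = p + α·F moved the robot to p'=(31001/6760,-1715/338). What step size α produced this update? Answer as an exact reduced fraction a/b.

F_att = 1/4·(g−p) = 1/4·(-15,-4) = (-3.7500,-1.0000)
o1: d²=40 > ρ²=31 → inactive
o2: d²=13 ≤ ρ²=31; F_rep = 22·(-3,2)/13² = (-0.3905,0.2604)
o3: d²=113 > ρ²=31 → inactive
F = F_att + ΣF_rep = (-4.1405,-0.7396)
Δp = p'−p = (-0.4141,-0.0740); α = Δx/Fx = (-2799/6760) / (-2799/676) = 1/10
check: Δy/Fy = (-25/338) / (-125/169) = 1/10 ✓

α = 1/10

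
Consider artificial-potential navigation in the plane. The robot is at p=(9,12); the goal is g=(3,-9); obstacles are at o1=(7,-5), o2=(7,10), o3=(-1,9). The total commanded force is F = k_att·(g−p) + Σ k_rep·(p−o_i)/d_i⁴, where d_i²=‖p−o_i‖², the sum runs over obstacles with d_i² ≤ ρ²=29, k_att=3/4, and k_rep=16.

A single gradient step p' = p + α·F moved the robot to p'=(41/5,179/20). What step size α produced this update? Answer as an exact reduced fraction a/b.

F_att = 3/4·(g−p) = 3/4·(-6,-21) = (-4.5000,-15.7500)
o1: d²=293 > ρ²=29 → inactive
o2: d²=8 ≤ ρ²=29; F_rep = 16·(2,2)/8² = (0.5000,0.5000)
o3: d²=109 > ρ²=29 → inactive
F = F_att + ΣF_rep = (-4.0000,-15.2500)
Δp = p'−p = (-0.8000,-3.0500); α = Δx/Fx = (-4/5) / (-4) = 1/5
check: Δy/Fy = (-61/20) / (-61/4) = 1/5 ✓

α = 1/5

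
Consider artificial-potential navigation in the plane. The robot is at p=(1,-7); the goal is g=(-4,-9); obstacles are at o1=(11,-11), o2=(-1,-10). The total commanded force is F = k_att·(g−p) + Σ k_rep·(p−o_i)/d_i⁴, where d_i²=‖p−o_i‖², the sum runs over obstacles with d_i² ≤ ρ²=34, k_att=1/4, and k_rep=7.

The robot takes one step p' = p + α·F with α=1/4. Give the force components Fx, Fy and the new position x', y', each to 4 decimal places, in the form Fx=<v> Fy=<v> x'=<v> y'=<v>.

Fx=-1.1672 Fy=-0.3757 x'=0.7082 y'=-7.0939

F_att = 1/4·(g−p) = 1/4·(-5,-2) = (-1.2500,-0.5000)
o1: d²=116 > ρ²=34 → inactive
o2: d²=13 ≤ ρ²=34; F_rep = 7·(2,3)/13² = (0.0828,0.1243)
F = F_att + ΣF_rep = (-1.1672,-0.3757)
p' = p + 1/4·F = (0.7082,-7.0939)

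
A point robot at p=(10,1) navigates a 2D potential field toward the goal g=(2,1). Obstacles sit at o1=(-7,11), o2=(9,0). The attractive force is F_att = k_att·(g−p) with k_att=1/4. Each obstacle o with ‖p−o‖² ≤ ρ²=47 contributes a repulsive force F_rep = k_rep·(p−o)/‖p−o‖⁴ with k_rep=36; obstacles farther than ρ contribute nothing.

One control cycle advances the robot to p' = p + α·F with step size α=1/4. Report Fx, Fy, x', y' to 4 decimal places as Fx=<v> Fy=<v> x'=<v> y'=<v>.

Fx=7.0000 Fy=9.0000 x'=11.7500 y'=3.2500

F_att = 1/4·(g−p) = 1/4·(-8,0) = (-2.0000,0.0000)
o1: d²=389 > ρ²=47 → inactive
o2: d²=2 ≤ ρ²=47; F_rep = 36·(1,1)/2² = (9.0000,9.0000)
F = F_att + ΣF_rep = (7.0000,9.0000)
p' = p + 1/4·F = (11.7500,3.2500)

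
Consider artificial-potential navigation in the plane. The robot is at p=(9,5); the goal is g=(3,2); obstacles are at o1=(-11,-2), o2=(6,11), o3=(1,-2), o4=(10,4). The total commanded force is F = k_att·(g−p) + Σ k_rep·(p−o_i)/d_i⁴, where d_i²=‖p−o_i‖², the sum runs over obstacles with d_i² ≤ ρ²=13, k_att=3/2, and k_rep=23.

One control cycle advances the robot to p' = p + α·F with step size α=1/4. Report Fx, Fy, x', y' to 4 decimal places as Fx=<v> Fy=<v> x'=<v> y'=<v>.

Fx=-14.7500 Fy=1.2500 x'=5.3125 y'=5.3125

F_att = 3/2·(g−p) = 3/2·(-6,-3) = (-9.0000,-4.5000)
o1: d²=449 > ρ²=13 → inactive
o2: d²=45 > ρ²=13 → inactive
o3: d²=113 > ρ²=13 → inactive
o4: d²=2 ≤ ρ²=13; F_rep = 23·(-1,1)/2² = (-5.7500,5.7500)
F = F_att + ΣF_rep = (-14.7500,1.2500)
p' = p + 1/4·F = (5.3125,5.3125)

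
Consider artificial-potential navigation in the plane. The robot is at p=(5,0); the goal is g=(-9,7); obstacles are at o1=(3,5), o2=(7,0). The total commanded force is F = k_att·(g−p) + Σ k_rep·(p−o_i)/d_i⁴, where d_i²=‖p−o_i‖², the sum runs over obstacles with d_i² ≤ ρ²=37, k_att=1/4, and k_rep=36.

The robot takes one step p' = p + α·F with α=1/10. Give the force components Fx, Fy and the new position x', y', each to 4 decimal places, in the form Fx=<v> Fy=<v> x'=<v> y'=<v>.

F_att = 1/4·(g−p) = 1/4·(-14,7) = (-3.5000,1.7500)
o1: d²=29 ≤ ρ²=37; F_rep = 36·(2,-5)/29² = (0.0856,-0.2140)
o2: d²=4 ≤ ρ²=37; F_rep = 36·(-2,0)/4² = (-4.5000,0.0000)
F = F_att + ΣF_rep = (-7.9144,1.5360)
p' = p + 1/10·F = (4.2086,0.1536)

Fx=-7.9144 Fy=1.5360 x'=4.2086 y'=0.1536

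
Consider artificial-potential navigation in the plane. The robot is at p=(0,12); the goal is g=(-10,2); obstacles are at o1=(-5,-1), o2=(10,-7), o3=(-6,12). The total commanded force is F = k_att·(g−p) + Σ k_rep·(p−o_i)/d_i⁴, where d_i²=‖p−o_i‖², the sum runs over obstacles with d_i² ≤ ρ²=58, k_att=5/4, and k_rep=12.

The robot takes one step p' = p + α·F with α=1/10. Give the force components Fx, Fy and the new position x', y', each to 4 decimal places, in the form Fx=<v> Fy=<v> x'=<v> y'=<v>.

F_att = 5/4·(g−p) = 5/4·(-10,-10) = (-12.5000,-12.5000)
o1: d²=194 > ρ²=58 → inactive
o2: d²=461 > ρ²=58 → inactive
o3: d²=36 ≤ ρ²=58; F_rep = 12·(6,0)/36² = (0.0556,0.0000)
F = F_att + ΣF_rep = (-12.4444,-12.5000)
p' = p + 1/10·F = (-1.2444,10.7500)

Fx=-12.4444 Fy=-12.5000 x'=-1.2444 y'=10.7500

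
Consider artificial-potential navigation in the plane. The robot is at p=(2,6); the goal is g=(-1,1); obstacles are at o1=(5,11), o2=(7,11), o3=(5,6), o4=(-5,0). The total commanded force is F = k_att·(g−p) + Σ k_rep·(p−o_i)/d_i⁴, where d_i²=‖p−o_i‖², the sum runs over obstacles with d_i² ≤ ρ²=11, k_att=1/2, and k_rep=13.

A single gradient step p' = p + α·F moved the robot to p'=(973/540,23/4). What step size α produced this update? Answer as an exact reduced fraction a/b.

F_att = 1/2·(g−p) = 1/2·(-3,-5) = (-1.5000,-2.5000)
o1: d²=34 > ρ²=11 → inactive
o2: d²=50 > ρ²=11 → inactive
o3: d²=9 ≤ ρ²=11; F_rep = 13·(-3,0)/9² = (-0.4815,0.0000)
o4: d²=85 > ρ²=11 → inactive
F = F_att + ΣF_rep = (-1.9815,-2.5000)
Δp = p'−p = (-0.1981,-0.2500); α = Δx/Fx = (-107/540) / (-107/54) = 1/10
check: Δy/Fy = (-1/4) / (-5/2) = 1/10 ✓

α = 1/10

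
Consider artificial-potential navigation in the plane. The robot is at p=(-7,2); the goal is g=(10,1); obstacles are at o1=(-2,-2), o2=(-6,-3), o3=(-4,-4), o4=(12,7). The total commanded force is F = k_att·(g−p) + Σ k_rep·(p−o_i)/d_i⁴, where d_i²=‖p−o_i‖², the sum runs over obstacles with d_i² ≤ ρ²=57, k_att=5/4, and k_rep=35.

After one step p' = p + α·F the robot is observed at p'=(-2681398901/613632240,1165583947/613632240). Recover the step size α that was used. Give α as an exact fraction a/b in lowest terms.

F_att = 5/4·(g−p) = 5/4·(17,-1) = (21.2500,-1.2500)
o1: d²=41 ≤ ρ²=57; F_rep = 35·(-5,4)/41² = (-0.1041,0.0833)
o2: d²=26 ≤ ρ²=57; F_rep = 35·(-1,5)/26² = (-0.0518,0.2589)
o3: d²=45 ≤ ρ²=57; F_rep = 35·(-3,6)/45² = (-0.0519,0.1037)
o4: d²=386 > ρ²=57 → inactive
F = F_att + ΣF_rep = (21.0423,-0.8041)
Δp = p'−p = (2.6303,-0.1005); α = Δx/Fx = (1614026779/613632240) / (1614026779/76704030) = 1/8
check: Δy/Fy = (-61680533/613632240) / (-61680533/76704030) = 1/8 ✓

α = 1/8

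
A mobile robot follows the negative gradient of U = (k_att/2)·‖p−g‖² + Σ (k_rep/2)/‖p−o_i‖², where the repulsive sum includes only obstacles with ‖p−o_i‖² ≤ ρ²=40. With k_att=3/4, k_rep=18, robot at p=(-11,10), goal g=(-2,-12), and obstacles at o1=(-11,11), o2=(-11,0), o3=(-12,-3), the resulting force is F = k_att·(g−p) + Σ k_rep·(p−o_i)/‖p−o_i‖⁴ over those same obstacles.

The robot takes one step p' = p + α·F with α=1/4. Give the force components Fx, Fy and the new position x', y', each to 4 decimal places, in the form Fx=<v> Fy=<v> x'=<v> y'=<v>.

F_att = 3/4·(g−p) = 3/4·(9,-22) = (6.7500,-16.5000)
o1: d²=1 ≤ ρ²=40; F_rep = 18·(0,-1)/1² = (0.0000,-18.0000)
o2: d²=100 > ρ²=40 → inactive
o3: d²=170 > ρ²=40 → inactive
F = F_att + ΣF_rep = (6.7500,-34.5000)
p' = p + 1/4·F = (-9.3125,1.3750)

Fx=6.7500 Fy=-34.5000 x'=-9.3125 y'=1.3750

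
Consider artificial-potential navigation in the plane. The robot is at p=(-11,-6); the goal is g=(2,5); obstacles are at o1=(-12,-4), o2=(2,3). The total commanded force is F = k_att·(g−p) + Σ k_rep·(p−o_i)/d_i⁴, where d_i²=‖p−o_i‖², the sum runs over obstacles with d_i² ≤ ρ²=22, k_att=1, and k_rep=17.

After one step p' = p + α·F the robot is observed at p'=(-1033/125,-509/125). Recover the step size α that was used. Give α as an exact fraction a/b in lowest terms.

F_att = 1·(g−p) = 1·(13,11) = (13.0000,11.0000)
o1: d²=5 ≤ ρ²=22; F_rep = 17·(1,-2)/5² = (0.6800,-1.3600)
o2: d²=250 > ρ²=22 → inactive
F = F_att + ΣF_rep = (13.6800,9.6400)
Δp = p'−p = (2.7360,1.9280); α = Δx/Fx = (342/125) / (342/25) = 1/5
check: Δy/Fy = (241/125) / (241/25) = 1/5 ✓

α = 1/5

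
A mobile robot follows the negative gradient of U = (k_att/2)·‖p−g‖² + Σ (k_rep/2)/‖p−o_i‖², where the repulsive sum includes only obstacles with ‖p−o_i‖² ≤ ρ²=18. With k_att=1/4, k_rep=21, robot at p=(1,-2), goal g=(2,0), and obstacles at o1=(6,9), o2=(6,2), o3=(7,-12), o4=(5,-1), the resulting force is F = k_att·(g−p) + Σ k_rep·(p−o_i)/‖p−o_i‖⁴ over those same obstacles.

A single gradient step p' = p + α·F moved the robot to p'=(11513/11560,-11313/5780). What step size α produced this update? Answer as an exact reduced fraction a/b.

α = 1/10

F_att = 1/4·(g−p) = 1/4·(1,2) = (0.2500,0.5000)
o1: d²=146 > ρ²=18 → inactive
o2: d²=41 > ρ²=18 → inactive
o3: d²=136 > ρ²=18 → inactive
o4: d²=17 ≤ ρ²=18; F_rep = 21·(-4,-1)/17² = (-0.2907,-0.0727)
F = F_att + ΣF_rep = (-0.0407,0.4273)
Δp = p'−p = (-0.0041,0.0427); α = Δx/Fx = (-47/11560) / (-47/1156) = 1/10
check: Δy/Fy = (247/5780) / (247/578) = 1/10 ✓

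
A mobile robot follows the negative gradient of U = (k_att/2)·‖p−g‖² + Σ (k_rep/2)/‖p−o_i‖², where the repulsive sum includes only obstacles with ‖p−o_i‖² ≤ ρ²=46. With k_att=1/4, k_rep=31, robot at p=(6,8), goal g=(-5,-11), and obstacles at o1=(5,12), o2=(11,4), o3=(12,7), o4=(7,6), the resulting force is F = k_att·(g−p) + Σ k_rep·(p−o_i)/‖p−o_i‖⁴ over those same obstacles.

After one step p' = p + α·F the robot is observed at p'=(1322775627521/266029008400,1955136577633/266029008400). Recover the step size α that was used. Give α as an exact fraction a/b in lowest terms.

α = 1/4

F_att = 1/4·(g−p) = 1/4·(-11,-19) = (-2.7500,-4.7500)
o1: d²=17 ≤ ρ²=46; F_rep = 31·(1,-4)/17² = (0.1073,-0.4291)
o2: d²=41 ≤ ρ²=46; F_rep = 31·(-5,4)/41² = (-0.0922,0.0738)
o3: d²=37 ≤ ρ²=46; F_rep = 31·(-6,1)/37² = (-0.1359,0.0226)
o4: d²=5 ≤ ρ²=46; F_rep = 31·(-1,2)/5² = (-1.2400,2.4800)
F = F_att + ΣF_rep = (-4.1108,-2.6027)
Δp = p'−p = (-1.0277,-0.6507); α = Δx/Fx = (-273398422879/266029008400) / (-273398422879/66507252100) = 1/4
check: Δy/Fy = (-173095489567/266029008400) / (-173095489567/66507252100) = 1/4 ✓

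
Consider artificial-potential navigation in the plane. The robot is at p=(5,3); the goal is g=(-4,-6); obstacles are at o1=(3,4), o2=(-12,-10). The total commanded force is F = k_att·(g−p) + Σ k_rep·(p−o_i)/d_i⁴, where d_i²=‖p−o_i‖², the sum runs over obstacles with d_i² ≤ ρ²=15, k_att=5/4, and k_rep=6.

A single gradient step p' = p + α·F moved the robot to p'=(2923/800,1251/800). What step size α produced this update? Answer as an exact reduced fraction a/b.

α = 1/8

F_att = 5/4·(g−p) = 5/4·(-9,-9) = (-11.2500,-11.2500)
o1: d²=5 ≤ ρ²=15; F_rep = 6·(2,-1)/5² = (0.4800,-0.2400)
o2: d²=458 > ρ²=15 → inactive
F = F_att + ΣF_rep = (-10.7700,-11.4900)
Δp = p'−p = (-1.3462,-1.4363); α = Δx/Fx = (-1077/800) / (-1077/100) = 1/8
check: Δy/Fy = (-1149/800) / (-1149/100) = 1/8 ✓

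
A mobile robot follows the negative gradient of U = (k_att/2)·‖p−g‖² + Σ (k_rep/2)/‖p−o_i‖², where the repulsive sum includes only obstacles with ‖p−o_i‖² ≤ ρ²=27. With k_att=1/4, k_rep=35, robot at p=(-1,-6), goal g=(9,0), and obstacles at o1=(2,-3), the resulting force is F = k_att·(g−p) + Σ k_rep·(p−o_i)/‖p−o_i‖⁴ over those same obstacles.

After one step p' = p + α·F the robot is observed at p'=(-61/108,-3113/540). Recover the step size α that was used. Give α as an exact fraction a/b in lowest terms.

F_att = 1/4·(g−p) = 1/4·(10,6) = (2.5000,1.5000)
o1: d²=18 ≤ ρ²=27; F_rep = 35·(-3,-3)/18² = (-0.3241,-0.3241)
F = F_att + ΣF_rep = (2.1759,1.1759)
Δp = p'−p = (0.4352,0.2352); α = Δx/Fx = (47/108) / (235/108) = 1/5
check: Δy/Fy = (127/540) / (127/108) = 1/5 ✓

α = 1/5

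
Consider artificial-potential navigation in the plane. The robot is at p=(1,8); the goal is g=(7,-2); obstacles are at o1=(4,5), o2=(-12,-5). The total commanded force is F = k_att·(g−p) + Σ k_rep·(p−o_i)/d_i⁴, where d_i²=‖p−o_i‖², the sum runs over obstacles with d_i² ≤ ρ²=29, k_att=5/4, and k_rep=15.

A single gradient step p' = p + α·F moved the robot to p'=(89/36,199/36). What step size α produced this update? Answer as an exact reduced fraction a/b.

α = 1/5

F_att = 5/4·(g−p) = 5/4·(6,-10) = (7.5000,-12.5000)
o1: d²=18 ≤ ρ²=29; F_rep = 15·(-3,3)/18² = (-0.1389,0.1389)
o2: d²=338 > ρ²=29 → inactive
F = F_att + ΣF_rep = (7.3611,-12.3611)
Δp = p'−p = (1.4722,-2.4722); α = Δx/Fx = (53/36) / (265/36) = 1/5
check: Δy/Fy = (-89/36) / (-445/36) = 1/5 ✓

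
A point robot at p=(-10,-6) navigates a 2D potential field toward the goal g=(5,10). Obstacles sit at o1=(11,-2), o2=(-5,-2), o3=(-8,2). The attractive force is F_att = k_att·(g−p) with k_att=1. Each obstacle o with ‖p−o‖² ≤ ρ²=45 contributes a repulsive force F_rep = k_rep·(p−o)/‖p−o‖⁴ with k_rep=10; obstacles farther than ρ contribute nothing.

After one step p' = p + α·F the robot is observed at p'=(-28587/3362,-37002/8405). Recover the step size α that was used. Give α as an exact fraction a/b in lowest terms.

α = 1/10

F_att = 1·(g−p) = 1·(15,16) = (15.0000,16.0000)
o1: d²=457 > ρ²=45 → inactive
o2: d²=41 ≤ ρ²=45; F_rep = 10·(-5,-4)/41² = (-0.0297,-0.0238)
o3: d²=68 > ρ²=45 → inactive
F = F_att + ΣF_rep = (14.9703,15.9762)
Δp = p'−p = (1.4970,1.5976); α = Δx/Fx = (5033/3362) / (25165/1681) = 1/10
check: Δy/Fy = (13428/8405) / (26856/1681) = 1/10 ✓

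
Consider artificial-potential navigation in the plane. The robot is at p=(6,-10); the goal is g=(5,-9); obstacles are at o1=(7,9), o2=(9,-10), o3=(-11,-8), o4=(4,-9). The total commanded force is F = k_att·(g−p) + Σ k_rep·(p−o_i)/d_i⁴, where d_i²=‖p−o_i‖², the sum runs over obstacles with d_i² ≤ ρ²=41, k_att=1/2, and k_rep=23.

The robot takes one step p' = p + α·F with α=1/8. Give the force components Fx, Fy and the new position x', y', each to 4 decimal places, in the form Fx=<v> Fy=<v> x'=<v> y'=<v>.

F_att = 1/2·(g−p) = 1/2·(-1,1) = (-0.5000,0.5000)
o1: d²=362 > ρ²=41 → inactive
o2: d²=9 ≤ ρ²=41; F_rep = 23·(-3,0)/9² = (-0.8519,0.0000)
o3: d²=293 > ρ²=41 → inactive
o4: d²=5 ≤ ρ²=41; F_rep = 23·(2,-1)/5² = (1.8400,-0.9200)
F = F_att + ΣF_rep = (0.4881,-0.4200)
p' = p + 1/8·F = (6.0610,-10.0525)

Fx=0.4881 Fy=-0.4200 x'=6.0610 y'=-10.0525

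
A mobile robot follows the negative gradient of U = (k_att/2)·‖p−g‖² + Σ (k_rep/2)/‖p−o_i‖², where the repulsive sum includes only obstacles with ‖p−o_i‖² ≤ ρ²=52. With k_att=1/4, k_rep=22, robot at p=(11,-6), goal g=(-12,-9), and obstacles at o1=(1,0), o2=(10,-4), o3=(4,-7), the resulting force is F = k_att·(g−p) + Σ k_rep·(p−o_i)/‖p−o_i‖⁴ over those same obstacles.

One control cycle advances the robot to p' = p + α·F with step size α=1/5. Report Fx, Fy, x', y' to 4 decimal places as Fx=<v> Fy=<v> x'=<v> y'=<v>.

Fx=-4.8084 Fy=-2.5012 x'=10.0383 y'=-6.5002

F_att = 1/4·(g−p) = 1/4·(-23,-3) = (-5.7500,-0.7500)
o1: d²=136 > ρ²=52 → inactive
o2: d²=5 ≤ ρ²=52; F_rep = 22·(1,-2)/5² = (0.8800,-1.7600)
o3: d²=50 ≤ ρ²=52; F_rep = 22·(7,1)/50² = (0.0616,0.0088)
F = F_att + ΣF_rep = (-4.8084,-2.5012)
p' = p + 1/5·F = (10.0383,-6.5002)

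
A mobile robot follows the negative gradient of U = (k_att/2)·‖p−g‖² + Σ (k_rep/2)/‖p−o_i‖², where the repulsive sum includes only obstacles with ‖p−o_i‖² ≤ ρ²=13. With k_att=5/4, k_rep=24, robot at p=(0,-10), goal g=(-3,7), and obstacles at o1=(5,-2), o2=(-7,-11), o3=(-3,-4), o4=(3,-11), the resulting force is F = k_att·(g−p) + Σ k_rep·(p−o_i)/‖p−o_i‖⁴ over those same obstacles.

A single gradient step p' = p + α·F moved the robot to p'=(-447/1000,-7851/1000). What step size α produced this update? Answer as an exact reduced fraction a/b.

F_att = 5/4·(g−p) = 5/4·(-3,17) = (-3.7500,21.2500)
o1: d²=89 > ρ²=13 → inactive
o2: d²=50 > ρ²=13 → inactive
o3: d²=45 > ρ²=13 → inactive
o4: d²=10 ≤ ρ²=13; F_rep = 24·(-3,1)/10² = (-0.7200,0.2400)
F = F_att + ΣF_rep = (-4.4700,21.4900)
Δp = p'−p = (-0.4470,2.1490); α = Δx/Fx = (-447/1000) / (-447/100) = 1/10
check: Δy/Fy = (2149/1000) / (2149/100) = 1/10 ✓

α = 1/10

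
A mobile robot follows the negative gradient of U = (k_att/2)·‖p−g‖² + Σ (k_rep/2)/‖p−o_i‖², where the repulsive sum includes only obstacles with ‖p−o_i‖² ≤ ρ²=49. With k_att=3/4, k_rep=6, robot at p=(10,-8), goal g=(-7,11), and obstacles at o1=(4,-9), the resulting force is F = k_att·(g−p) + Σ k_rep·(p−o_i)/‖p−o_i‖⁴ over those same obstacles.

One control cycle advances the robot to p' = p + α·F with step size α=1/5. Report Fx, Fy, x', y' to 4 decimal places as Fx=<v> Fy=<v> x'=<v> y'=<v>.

Fx=-12.7237 Fy=14.2544 x'=7.4553 y'=-5.1491

F_att = 3/4·(g−p) = 3/4·(-17,19) = (-12.7500,14.2500)
o1: d²=37 ≤ ρ²=49; F_rep = 6·(6,1)/37² = (0.0263,0.0044)
F = F_att + ΣF_rep = (-12.7237,14.2544)
p' = p + 1/5·F = (7.4553,-5.1491)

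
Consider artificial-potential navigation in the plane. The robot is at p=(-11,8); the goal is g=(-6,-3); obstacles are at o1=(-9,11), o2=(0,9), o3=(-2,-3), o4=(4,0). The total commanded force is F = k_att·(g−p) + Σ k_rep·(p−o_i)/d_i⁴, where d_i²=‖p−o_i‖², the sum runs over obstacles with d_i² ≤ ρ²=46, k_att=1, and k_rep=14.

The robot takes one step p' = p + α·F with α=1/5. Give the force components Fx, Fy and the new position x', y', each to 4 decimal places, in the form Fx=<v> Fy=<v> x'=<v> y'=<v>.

F_att = 1·(g−p) = 1·(5,-11) = (5.0000,-11.0000)
o1: d²=13 ≤ ρ²=46; F_rep = 14·(-2,-3)/13² = (-0.1657,-0.2485)
o2: d²=122 > ρ²=46 → inactive
o3: d²=202 > ρ²=46 → inactive
o4: d²=289 > ρ²=46 → inactive
F = F_att + ΣF_rep = (4.8343,-11.2485)
p' = p + 1/5·F = (-10.0331,5.7503)

Fx=4.8343 Fy=-11.2485 x'=-10.0331 y'=5.7503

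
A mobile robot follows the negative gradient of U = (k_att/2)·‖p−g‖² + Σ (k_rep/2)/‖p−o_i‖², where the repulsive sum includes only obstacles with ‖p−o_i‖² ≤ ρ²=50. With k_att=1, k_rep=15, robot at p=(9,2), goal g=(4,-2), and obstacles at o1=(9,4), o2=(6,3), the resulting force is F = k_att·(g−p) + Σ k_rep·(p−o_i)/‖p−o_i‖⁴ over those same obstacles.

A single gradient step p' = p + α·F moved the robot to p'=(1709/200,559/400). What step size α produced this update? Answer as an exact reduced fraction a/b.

F_att = 1·(g−p) = 1·(-5,-4) = (-5.0000,-4.0000)
o1: d²=4 ≤ ρ²=50; F_rep = 15·(0,-2)/4² = (0.0000,-1.8750)
o2: d²=10 ≤ ρ²=50; F_rep = 15·(3,-1)/10² = (0.4500,-0.1500)
F = F_att + ΣF_rep = (-4.5500,-6.0250)
Δp = p'−p = (-0.4550,-0.6025); α = Δx/Fx = (-91/200) / (-91/20) = 1/10
check: Δy/Fy = (-241/400) / (-241/40) = 1/10 ✓

α = 1/10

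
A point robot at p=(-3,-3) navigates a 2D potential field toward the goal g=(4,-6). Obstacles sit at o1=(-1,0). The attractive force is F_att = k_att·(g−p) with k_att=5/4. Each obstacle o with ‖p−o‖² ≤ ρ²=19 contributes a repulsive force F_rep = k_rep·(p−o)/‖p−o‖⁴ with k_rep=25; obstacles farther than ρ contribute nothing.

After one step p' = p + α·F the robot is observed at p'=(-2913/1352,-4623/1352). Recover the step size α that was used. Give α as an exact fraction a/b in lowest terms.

α = 1/10

F_att = 5/4·(g−p) = 5/4·(7,-3) = (8.7500,-3.7500)
o1: d²=13 ≤ ρ²=19; F_rep = 25·(-2,-3)/13² = (-0.2959,-0.4438)
F = F_att + ΣF_rep = (8.4541,-4.1938)
Δp = p'−p = (0.8454,-0.4194); α = Δx/Fx = (1143/1352) / (5715/676) = 1/10
check: Δy/Fy = (-567/1352) / (-2835/676) = 1/10 ✓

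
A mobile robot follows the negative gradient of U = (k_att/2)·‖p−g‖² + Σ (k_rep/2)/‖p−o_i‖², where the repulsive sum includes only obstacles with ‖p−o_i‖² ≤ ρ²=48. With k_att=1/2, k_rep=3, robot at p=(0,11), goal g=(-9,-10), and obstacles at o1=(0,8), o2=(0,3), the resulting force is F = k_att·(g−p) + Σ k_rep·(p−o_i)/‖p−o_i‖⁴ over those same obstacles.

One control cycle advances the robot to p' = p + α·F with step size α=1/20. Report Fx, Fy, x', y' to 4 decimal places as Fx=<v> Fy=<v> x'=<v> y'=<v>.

Fx=-4.5000 Fy=-10.3889 x'=-0.2250 y'=10.4806

F_att = 1/2·(g−p) = 1/2·(-9,-21) = (-4.5000,-10.5000)
o1: d²=9 ≤ ρ²=48; F_rep = 3·(0,3)/9² = (0.0000,0.1111)
o2: d²=64 > ρ²=48 → inactive
F = F_att + ΣF_rep = (-4.5000,-10.3889)
p' = p + 1/20·F = (-0.2250,10.4806)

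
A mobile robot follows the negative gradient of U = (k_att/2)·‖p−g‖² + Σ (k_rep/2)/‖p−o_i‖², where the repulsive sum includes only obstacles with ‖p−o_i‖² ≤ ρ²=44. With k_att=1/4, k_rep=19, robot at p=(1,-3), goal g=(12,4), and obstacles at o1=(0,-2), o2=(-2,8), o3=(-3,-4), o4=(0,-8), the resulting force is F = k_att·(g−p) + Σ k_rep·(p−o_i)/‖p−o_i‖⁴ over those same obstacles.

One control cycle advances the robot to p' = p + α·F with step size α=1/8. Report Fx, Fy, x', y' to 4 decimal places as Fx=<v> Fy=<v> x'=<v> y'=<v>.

Fx=7.7911 Fy=-2.7937 x'=1.9739 y'=-3.3492

F_att = 1/4·(g−p) = 1/4·(11,7) = (2.7500,1.7500)
o1: d²=2 ≤ ρ²=44; F_rep = 19·(1,-1)/2² = (4.7500,-4.7500)
o2: d²=130 > ρ²=44 → inactive
o3: d²=17 ≤ ρ²=44; F_rep = 19·(4,1)/17² = (0.2630,0.0657)
o4: d²=26 ≤ ρ²=44; F_rep = 19·(1,5)/26² = (0.0281,0.1405)
F = F_att + ΣF_rep = (7.7911,-2.7937)
p' = p + 1/8·F = (1.9739,-3.3492)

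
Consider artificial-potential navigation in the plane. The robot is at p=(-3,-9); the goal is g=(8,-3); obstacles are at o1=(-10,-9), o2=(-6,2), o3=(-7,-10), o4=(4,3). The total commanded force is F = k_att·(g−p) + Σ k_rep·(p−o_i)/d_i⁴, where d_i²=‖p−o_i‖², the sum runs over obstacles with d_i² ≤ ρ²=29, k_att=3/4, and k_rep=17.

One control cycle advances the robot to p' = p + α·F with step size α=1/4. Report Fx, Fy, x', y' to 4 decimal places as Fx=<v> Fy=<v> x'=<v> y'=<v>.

Fx=8.4853 Fy=4.5588 x'=-0.8787 y'=-7.8603

F_att = 3/4·(g−p) = 3/4·(11,6) = (8.2500,4.5000)
o1: d²=49 > ρ²=29 → inactive
o2: d²=130 > ρ²=29 → inactive
o3: d²=17 ≤ ρ²=29; F_rep = 17·(4,1)/17² = (0.2353,0.0588)
o4: d²=193 > ρ²=29 → inactive
F = F_att + ΣF_rep = (8.4853,4.5588)
p' = p + 1/4·F = (-0.8787,-7.8603)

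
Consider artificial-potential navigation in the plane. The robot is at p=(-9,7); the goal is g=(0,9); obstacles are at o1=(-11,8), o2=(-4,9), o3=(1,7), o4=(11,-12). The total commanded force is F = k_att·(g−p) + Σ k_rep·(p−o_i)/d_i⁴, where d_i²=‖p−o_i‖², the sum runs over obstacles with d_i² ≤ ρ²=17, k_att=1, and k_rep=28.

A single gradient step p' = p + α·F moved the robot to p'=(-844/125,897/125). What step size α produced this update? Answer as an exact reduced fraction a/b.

α = 1/5

F_att = 1·(g−p) = 1·(9,2) = (9.0000,2.0000)
o1: d²=5 ≤ ρ²=17; F_rep = 28·(2,-1)/5² = (2.2400,-1.1200)
o2: d²=29 > ρ²=17 → inactive
o3: d²=100 > ρ²=17 → inactive
o4: d²=761 > ρ²=17 → inactive
F = F_att + ΣF_rep = (11.2400,0.8800)
Δp = p'−p = (2.2480,0.1760); α = Δx/Fx = (281/125) / (281/25) = 1/5
check: Δy/Fy = (22/125) / (22/25) = 1/5 ✓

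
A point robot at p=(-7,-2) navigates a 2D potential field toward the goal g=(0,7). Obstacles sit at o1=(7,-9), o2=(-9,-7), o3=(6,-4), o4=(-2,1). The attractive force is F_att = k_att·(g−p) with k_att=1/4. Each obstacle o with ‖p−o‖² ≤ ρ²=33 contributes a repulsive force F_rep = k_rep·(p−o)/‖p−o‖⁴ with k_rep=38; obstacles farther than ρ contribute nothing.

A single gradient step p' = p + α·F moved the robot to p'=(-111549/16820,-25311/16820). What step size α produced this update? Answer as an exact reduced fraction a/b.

F_att = 1/4·(g−p) = 1/4·(7,9) = (1.7500,2.2500)
o1: d²=245 > ρ²=33 → inactive
o2: d²=29 ≤ ρ²=33; F_rep = 38·(2,5)/29² = (0.0904,0.2259)
o3: d²=173 > ρ²=33 → inactive
o4: d²=34 > ρ²=33 → inactive
F = F_att + ΣF_rep = (1.8404,2.4759)
Δp = p'−p = (0.3681,0.4952); α = Δx/Fx = (6191/16820) / (6191/3364) = 1/5
check: Δy/Fy = (8329/16820) / (8329/3364) = 1/5 ✓

α = 1/5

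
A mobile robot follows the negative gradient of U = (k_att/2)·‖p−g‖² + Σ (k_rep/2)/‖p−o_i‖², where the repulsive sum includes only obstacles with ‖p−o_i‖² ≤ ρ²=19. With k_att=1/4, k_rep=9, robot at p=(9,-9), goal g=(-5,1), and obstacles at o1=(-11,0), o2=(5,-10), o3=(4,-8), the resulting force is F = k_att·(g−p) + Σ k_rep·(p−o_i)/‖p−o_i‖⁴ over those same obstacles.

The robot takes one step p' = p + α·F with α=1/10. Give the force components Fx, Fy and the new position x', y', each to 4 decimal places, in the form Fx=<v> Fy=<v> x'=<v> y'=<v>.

F_att = 1/4·(g−p) = 1/4·(-14,10) = (-3.5000,2.5000)
o1: d²=481 > ρ²=19 → inactive
o2: d²=17 ≤ ρ²=19; F_rep = 9·(4,1)/17² = (0.1246,0.0311)
o3: d²=26 > ρ²=19 → inactive
F = F_att + ΣF_rep = (-3.3754,2.5311)
p' = p + 1/10·F = (8.6625,-8.7469)

Fx=-3.3754 Fy=2.5311 x'=8.6625 y'=-8.7469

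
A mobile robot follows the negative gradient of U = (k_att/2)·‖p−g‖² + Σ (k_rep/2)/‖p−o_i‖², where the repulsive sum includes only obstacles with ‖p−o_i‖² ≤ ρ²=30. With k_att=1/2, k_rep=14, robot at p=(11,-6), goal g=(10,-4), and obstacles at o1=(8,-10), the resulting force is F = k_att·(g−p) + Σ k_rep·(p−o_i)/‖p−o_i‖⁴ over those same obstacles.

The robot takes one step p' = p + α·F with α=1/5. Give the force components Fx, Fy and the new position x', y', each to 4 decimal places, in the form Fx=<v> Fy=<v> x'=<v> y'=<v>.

Fx=-0.4328 Fy=1.0896 x'=10.9134 y'=-5.7821

F_att = 1/2·(g−p) = 1/2·(-1,2) = (-0.5000,1.0000)
o1: d²=25 ≤ ρ²=30; F_rep = 14·(3,4)/25² = (0.0672,0.0896)
F = F_att + ΣF_rep = (-0.4328,1.0896)
p' = p + 1/5·F = (10.9134,-5.7821)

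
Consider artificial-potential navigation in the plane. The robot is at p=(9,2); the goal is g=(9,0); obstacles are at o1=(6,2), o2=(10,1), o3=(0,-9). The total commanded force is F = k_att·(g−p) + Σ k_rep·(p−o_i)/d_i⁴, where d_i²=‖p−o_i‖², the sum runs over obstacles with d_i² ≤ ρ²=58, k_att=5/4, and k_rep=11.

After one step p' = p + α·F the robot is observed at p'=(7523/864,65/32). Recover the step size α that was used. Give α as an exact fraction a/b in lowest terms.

α = 1/8

F_att = 5/4·(g−p) = 5/4·(0,-2) = (0.0000,-2.5000)
o1: d²=9 ≤ ρ²=58; F_rep = 11·(3,0)/9² = (0.4074,0.0000)
o2: d²=2 ≤ ρ²=58; F_rep = 11·(-1,1)/2² = (-2.7500,2.7500)
o3: d²=202 > ρ²=58 → inactive
F = F_att + ΣF_rep = (-2.3426,0.2500)
Δp = p'−p = (-0.2928,0.0312); α = Δx/Fx = (-253/864) / (-253/108) = 1/8
check: Δy/Fy = (1/32) / (1/4) = 1/8 ✓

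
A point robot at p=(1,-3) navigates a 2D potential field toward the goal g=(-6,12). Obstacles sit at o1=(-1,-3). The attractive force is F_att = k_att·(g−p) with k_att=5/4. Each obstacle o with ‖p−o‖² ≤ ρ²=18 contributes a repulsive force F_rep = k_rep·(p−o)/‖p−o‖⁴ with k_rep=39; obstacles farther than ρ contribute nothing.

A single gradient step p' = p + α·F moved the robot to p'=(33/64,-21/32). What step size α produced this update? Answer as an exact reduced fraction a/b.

α = 1/8

F_att = 5/4·(g−p) = 5/4·(-7,15) = (-8.7500,18.7500)
o1: d²=4 ≤ ρ²=18; F_rep = 39·(2,0)/4² = (4.8750,0.0000)
F = F_att + ΣF_rep = (-3.8750,18.7500)
Δp = p'−p = (-0.4844,2.3438); α = Δx/Fx = (-31/64) / (-31/8) = 1/8
check: Δy/Fy = (75/32) / (75/4) = 1/8 ✓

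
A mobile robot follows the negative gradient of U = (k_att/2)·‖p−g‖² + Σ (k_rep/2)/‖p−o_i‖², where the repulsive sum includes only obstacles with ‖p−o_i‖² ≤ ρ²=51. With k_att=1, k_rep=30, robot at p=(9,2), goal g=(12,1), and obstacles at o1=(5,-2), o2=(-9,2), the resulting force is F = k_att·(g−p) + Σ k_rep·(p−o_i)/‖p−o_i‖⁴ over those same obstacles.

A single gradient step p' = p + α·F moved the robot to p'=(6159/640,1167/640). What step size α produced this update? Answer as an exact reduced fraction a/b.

F_att = 1·(g−p) = 1·(3,-1) = (3.0000,-1.0000)
o1: d²=32 ≤ ρ²=51; F_rep = 30·(4,4)/32² = (0.1172,0.1172)
o2: d²=324 > ρ²=51 → inactive
F = F_att + ΣF_rep = (3.1172,-0.8828)
Δp = p'−p = (0.6234,-0.1766); α = Δx/Fx = (399/640) / (399/128) = 1/5
check: Δy/Fy = (-113/640) / (-113/128) = 1/5 ✓

α = 1/5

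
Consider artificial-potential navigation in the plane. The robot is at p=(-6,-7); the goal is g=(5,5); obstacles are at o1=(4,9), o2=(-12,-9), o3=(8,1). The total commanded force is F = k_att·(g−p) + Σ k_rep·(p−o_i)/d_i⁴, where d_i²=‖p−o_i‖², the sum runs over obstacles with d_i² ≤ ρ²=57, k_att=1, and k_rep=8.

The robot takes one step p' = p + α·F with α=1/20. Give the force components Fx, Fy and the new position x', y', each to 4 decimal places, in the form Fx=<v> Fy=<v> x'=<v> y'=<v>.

Fx=11.0300 Fy=12.0100 x'=-5.4485 y'=-6.3995

F_att = 1·(g−p) = 1·(11,12) = (11.0000,12.0000)
o1: d²=356 > ρ²=57 → inactive
o2: d²=40 ≤ ρ²=57; F_rep = 8·(6,2)/40² = (0.0300,0.0100)
o3: d²=260 > ρ²=57 → inactive
F = F_att + ΣF_rep = (11.0300,12.0100)
p' = p + 1/20·F = (-5.4485,-6.3995)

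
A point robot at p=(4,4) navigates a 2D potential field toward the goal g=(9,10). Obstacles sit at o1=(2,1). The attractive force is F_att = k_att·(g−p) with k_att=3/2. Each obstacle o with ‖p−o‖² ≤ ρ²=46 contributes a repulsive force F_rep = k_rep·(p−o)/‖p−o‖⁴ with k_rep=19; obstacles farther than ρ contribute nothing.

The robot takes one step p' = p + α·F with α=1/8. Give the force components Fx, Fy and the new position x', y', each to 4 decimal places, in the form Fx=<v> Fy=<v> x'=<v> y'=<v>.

F_att = 3/2·(g−p) = 3/2·(5,6) = (7.5000,9.0000)
o1: d²=13 ≤ ρ²=46; F_rep = 19·(2,3)/13² = (0.2249,0.3373)
F = F_att + ΣF_rep = (7.7249,9.3373)
p' = p + 1/8·F = (4.9656,5.1672)

Fx=7.7249 Fy=9.3373 x'=4.9656 y'=5.1672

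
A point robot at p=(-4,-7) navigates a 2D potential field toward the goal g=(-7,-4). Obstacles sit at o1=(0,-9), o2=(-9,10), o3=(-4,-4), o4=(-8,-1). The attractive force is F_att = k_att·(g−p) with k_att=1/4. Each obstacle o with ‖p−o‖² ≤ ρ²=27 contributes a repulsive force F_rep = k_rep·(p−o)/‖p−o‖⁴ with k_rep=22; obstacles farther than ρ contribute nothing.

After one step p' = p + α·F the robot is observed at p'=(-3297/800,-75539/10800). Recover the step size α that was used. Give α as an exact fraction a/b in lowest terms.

α = 1/8

F_att = 1/4·(g−p) = 1/4·(-3,3) = (-0.7500,0.7500)
o1: d²=20 ≤ ρ²=27; F_rep = 22·(-4,2)/20² = (-0.2200,0.1100)
o2: d²=314 > ρ²=27 → inactive
o3: d²=9 ≤ ρ²=27; F_rep = 22·(0,-3)/9² = (0.0000,-0.8148)
o4: d²=52 > ρ²=27 → inactive
F = F_att + ΣF_rep = (-0.9700,0.0452)
Δp = p'−p = (-0.1212,0.0056); α = Δx/Fx = (-97/800) / (-97/100) = 1/8
check: Δy/Fy = (61/10800) / (61/1350) = 1/8 ✓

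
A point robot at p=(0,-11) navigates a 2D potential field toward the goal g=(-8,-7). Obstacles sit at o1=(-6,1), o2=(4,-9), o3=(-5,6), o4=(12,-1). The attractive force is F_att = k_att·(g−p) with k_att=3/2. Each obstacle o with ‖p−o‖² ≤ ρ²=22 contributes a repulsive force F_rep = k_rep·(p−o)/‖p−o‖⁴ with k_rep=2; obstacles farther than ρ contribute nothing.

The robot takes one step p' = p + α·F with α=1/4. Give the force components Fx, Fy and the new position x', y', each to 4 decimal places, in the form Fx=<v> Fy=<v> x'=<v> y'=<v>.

F_att = 3/2·(g−p) = 3/2·(-8,4) = (-12.0000,6.0000)
o1: d²=180 > ρ²=22 → inactive
o2: d²=20 ≤ ρ²=22; F_rep = 2·(-4,-2)/20² = (-0.0200,-0.0100)
o3: d²=314 > ρ²=22 → inactive
o4: d²=244 > ρ²=22 → inactive
F = F_att + ΣF_rep = (-12.0200,5.9900)
p' = p + 1/4·F = (-3.0050,-9.5025)

Fx=-12.0200 Fy=5.9900 x'=-3.0050 y'=-9.5025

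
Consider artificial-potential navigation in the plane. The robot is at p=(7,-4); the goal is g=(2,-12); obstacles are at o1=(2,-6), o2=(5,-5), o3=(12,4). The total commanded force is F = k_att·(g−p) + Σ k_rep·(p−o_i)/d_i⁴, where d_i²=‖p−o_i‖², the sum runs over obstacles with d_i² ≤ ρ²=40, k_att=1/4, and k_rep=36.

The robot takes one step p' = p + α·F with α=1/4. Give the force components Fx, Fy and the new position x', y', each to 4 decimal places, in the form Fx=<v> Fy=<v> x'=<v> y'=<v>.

Fx=1.8440 Fy=-0.4744 x'=7.4610 y'=-4.1186

F_att = 1/4·(g−p) = 1/4·(-5,-8) = (-1.2500,-2.0000)
o1: d²=29 ≤ ρ²=40; F_rep = 36·(5,2)/29² = (0.2140,0.0856)
o2: d²=5 ≤ ρ²=40; F_rep = 36·(2,1)/5² = (2.8800,1.4400)
o3: d²=89 > ρ²=40 → inactive
F = F_att + ΣF_rep = (1.8440,-0.4744)
p' = p + 1/4·F = (7.4610,-4.1186)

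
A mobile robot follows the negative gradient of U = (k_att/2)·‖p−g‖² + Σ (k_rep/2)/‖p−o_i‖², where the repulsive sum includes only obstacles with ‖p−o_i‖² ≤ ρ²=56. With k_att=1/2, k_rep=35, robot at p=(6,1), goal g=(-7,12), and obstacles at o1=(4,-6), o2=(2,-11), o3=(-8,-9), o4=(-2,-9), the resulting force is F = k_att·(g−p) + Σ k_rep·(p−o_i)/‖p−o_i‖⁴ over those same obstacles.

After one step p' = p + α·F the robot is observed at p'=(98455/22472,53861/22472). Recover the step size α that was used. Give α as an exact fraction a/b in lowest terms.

α = 1/4

F_att = 1/2·(g−p) = 1/2·(-13,11) = (-6.5000,5.5000)
o1: d²=53 ≤ ρ²=56; F_rep = 35·(2,7)/53² = (0.0249,0.0872)
o2: d²=160 > ρ²=56 → inactive
o3: d²=296 > ρ²=56 → inactive
o4: d²=164 > ρ²=56 → inactive
F = F_att + ΣF_rep = (-6.4751,5.5872)
Δp = p'−p = (-1.6188,1.3968); α = Δx/Fx = (-36377/22472) / (-36377/5618) = 1/4
check: Δy/Fy = (31389/22472) / (31389/5618) = 1/4 ✓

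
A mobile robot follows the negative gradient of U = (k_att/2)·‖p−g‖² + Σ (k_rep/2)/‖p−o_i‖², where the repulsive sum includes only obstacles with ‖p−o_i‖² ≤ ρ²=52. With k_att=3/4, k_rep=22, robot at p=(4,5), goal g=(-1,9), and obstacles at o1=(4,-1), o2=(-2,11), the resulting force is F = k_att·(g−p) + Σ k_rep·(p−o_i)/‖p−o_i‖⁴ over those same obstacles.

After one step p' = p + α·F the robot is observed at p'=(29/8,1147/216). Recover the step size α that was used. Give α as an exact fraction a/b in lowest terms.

F_att = 3/4·(g−p) = 3/4·(-5,4) = (-3.7500,3.0000)
o1: d²=36 ≤ ρ²=52; F_rep = 22·(0,6)/36² = (0.0000,0.1019)
o2: d²=72 > ρ²=52 → inactive
F = F_att + ΣF_rep = (-3.7500,3.1019)
Δp = p'−p = (-0.3750,0.3102); α = Δx/Fx = (-3/8) / (-15/4) = 1/10
check: Δy/Fy = (67/216) / (335/108) = 1/10 ✓

α = 1/10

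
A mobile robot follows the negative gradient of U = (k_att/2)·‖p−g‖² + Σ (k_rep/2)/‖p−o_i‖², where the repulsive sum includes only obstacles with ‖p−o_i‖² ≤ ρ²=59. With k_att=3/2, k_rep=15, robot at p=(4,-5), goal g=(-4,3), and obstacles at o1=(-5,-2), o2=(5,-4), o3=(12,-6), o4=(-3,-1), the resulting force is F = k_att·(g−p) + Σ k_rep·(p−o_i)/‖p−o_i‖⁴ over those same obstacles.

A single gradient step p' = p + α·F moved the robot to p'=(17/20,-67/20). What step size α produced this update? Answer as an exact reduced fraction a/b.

F_att = 3/2·(g−p) = 3/2·(-8,8) = (-12.0000,12.0000)
o1: d²=90 > ρ²=59 → inactive
o2: d²=2 ≤ ρ²=59; F_rep = 15·(-1,-1)/2² = (-3.7500,-3.7500)
o3: d²=65 > ρ²=59 → inactive
o4: d²=65 > ρ²=59 → inactive
F = F_att + ΣF_rep = (-15.7500,8.2500)
Δp = p'−p = (-3.1500,1.6500); α = Δx/Fx = (-63/20) / (-63/4) = 1/5
check: Δy/Fy = (33/20) / (33/4) = 1/5 ✓

α = 1/5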